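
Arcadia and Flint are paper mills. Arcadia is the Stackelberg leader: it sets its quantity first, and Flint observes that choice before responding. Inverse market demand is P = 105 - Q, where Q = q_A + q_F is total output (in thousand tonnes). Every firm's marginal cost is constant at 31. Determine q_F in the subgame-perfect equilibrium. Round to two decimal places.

18.50

The follower Flint best-responds to any q_A: π_F = (105 - Q)q_F - 31q_F.
Setting the follower's marginal profit to zero, 74 - q_A - 2q_F = 0, i.e. q_F = (74 - q_A)/2.
The leader anticipates this reaction. Substituting into P = 105 - Q gives P = 68 - (1/2)q_A, so π_A = (68 - (1/2)q_A)q_A - 31q_A.
The leader's first-order condition 37 - q_A = 0 yields q_A = 37.
Then q_F = (74 - 37)/2 = 37/2.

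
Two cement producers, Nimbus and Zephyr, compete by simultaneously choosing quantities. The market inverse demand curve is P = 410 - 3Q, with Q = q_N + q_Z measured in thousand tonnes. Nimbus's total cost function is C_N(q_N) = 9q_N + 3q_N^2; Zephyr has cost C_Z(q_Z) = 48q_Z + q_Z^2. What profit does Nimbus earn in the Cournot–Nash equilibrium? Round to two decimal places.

Nimbus's profit: π_N = (410 - 3Q)q_N - (9q_N + 3q_N²). Setting ∂π_N/∂q_N = 0: 401 - 12q_N - 3(q_Z) = 0.
Zephyr's profit: π_Z = (410 - 3Q)q_Z - (48q_Z + q_Z²). Setting ∂π_Z/∂q_Z = 0: 362 - 8q_Z - 3(q_N) = 0.
Best responses: q_N = (401 - 3q_Z)/12, q_Z = (362 - 3q_N)/8.
Substituting one into the other gives q_N = 24.3908 and q_Z = 1047/29.
Price P = 410 - 3·60.4943 = 228.5172.
Nimbus's profit: 228.5172·24.3908 - 9·24.3908 - 3·24.3908² = 3569.4681.

3569.47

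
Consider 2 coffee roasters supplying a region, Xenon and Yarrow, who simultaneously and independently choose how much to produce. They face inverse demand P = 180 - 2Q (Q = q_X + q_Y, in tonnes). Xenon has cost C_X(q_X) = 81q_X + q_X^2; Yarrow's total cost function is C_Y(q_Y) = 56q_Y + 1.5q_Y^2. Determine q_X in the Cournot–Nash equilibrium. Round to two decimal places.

Xenon's profit: π_X = (180 - 2Q)q_X - (81q_X + q_X²). Setting ∂π_X/∂q_X = 0: 99 - 6q_X - 2(q_Y) = 0.
Yarrow's profit: π_Y = (180 - 2Q)q_Y - (56q_Y + (3/2)q_Y²). Setting ∂π_Y/∂q_Y = 0: 124 - 7q_Y - 2(q_X) = 0.
Rearranging gives the reaction functions q_X = (99 - 2q_Y)/6 and q_Y = (124 - 2q_X)/7.
Substituting one into the other gives q_X = 445/38 and q_Y = 273/19.

11.71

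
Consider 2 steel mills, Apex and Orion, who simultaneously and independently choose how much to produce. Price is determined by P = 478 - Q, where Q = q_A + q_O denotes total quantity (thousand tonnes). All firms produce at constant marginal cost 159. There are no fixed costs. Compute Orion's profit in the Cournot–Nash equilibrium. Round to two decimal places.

Each firm earns π_i = (478 - Q)q_i - 159q_i.
First-order condition (treating rivals' output as given): 319 - 2q_i - q_j = 0.
By symmetry each firm produces the same amount; substituting q_j = q_i yields q_i = 319/3.
Price P = 478 - 638/3 = 796/3.
Orion's profit: (796/3 - 159)·(319/3) = 11306.7778.

11306.78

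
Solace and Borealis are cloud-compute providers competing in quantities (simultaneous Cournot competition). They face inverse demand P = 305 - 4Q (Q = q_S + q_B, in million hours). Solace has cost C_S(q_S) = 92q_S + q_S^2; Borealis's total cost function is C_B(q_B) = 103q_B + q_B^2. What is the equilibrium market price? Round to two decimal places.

186.43

Solace's profit: π_S = (305 - 4Q)q_S - (92q_S + q_S²). Setting ∂π_S/∂q_S = 0: 213 - 10q_S - 4(q_B) = 0.
Borealis's first-order condition: 202 - 10q_B - 4(q_S) = 0.
So q_S = (213 - 4q_B)/10 and q_B = (202 - 4q_S)/10.
Solving the pair: q_S = 661/42, q_B = 292/21.
Total output Q = 415/14, so price P = 305 - 4·(415/14) = 1305/7.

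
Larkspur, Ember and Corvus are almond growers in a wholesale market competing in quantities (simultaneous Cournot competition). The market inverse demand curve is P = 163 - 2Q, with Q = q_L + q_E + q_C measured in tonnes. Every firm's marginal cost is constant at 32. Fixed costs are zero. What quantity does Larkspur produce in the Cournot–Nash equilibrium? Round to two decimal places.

16.38

A representative firm's profit is π_i = q_i(163 - 2Q) - 32q_i.
First-order condition (treating rivals' output as given): 131 - 4q_i - 2·Σ_{j≠i} q_j = 0.
With identical firms every q_j equals q_i, so Σ_{j≠i} q_j = 2q_i and 131 = 8q_i, giving q_i = 131/8.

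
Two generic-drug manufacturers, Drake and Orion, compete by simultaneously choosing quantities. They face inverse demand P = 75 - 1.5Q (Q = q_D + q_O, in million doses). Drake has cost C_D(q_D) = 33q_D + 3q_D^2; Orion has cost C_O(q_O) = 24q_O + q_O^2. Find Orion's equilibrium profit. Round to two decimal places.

214.52

Drake's profit: π_D = (75 - 1.5Q)q_D - (33q_D + 3q_D²). Setting ∂π_D/∂q_D = 0: 42 - 9q_D - (3/2)(q_O) = 0.
Orion's profit: π_O = (75 - 1.5Q)q_O - (24q_O + q_O²). Setting ∂π_O/∂q_O = 0: 51 - 5q_O - (3/2)(q_D) = 0.
Best responses: q_D = (42 - (3/2)q_O)/9, q_O = (51 - (3/2)q_D)/5.
Substituting one into the other gives q_D = 178/57 and q_O = 176/19.
Price P = 75 - (3/2)·(706/57) = 1072/19.
Orion's profit: (1072/19)·(176/19) - 24·(176/19) - (176/19)² = 214.5152.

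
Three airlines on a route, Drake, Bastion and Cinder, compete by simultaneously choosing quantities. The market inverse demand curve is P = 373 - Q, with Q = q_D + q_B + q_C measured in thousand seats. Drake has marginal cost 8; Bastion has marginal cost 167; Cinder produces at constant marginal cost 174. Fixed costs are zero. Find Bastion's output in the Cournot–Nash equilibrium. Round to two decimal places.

Drake's profit: π_D = (373 - Q)q_D - (8q_D). Setting ∂π_D/∂q_D = 0: 365 - 2q_D - (q_B + q_C) = 0.
Bastion's profit: π_B = (373 - Q)q_B - (167q_B). Setting ∂π_B/∂q_B = 0: 206 - 2q_B - (q_D + q_C) = 0.
Cinder's profit: π_C = (373 - Q)q_C - (174q_C). Setting ∂π_C/∂q_C = 0: 199 - 2q_C - (q_D + q_B) = 0.
Adding the 3 conditions: 770 − 2Q − 2Q = 0, i.e. Q = 385/2.
Back-substituting: q_D = (365 − 385/2) = 345/2, q_B = (206 − 385/2) = 27/2, q_C = (199 − 385/2) = 13/2.

13.50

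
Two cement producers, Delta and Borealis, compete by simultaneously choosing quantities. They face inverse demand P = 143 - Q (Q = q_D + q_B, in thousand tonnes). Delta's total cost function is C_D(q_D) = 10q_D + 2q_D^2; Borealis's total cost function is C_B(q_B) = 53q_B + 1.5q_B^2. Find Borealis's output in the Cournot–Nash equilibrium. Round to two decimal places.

Delta's profit: π_D = (143 - Q)q_D - (10q_D + 2q_D²). Setting ∂π_D/∂q_D = 0: 133 - 6q_D - (q_B) = 0.
Borealis's profit: π_B = (143 - Q)q_B - (53q_B + (3/2)q_B²). Setting ∂π_B/∂q_B = 0: 90 - 5q_B - (q_D) = 0.
So q_D = (133 - q_B)/6 and q_B = (90 - q_D)/5.
Solving the pair: q_D = 575/29, q_B = 407/29.

14.03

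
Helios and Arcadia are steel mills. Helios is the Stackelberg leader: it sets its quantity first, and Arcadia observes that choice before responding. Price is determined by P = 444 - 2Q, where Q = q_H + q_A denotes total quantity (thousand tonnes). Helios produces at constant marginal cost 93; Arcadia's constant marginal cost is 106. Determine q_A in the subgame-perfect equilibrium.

39

Solve by backward induction. Given q_H, the follower Arcadia maximises π_A = (444 - 2q_H - 2q_A)q_A - 106q_A.
∂π_A/∂q_A = 338 - 2q_H - 4q_A = 0 gives the reaction function q_A = (338 - 2q_H)/4.
The leader anticipates this reaction. Substituting into P = 444 - 2Q gives P = 275 - q_H, so π_H = (275 - q_H)q_H - 93q_H.
Leader FOC: 182 - 2q_H = 0, so q_H = 91.
Then q_A = (338 - 2·91)/4 = 39.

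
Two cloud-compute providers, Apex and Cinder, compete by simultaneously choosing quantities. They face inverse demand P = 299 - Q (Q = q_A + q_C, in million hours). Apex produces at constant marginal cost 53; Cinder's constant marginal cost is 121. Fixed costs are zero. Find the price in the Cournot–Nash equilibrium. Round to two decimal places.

Apex's profit: π_A = (299 - Q)q_A - (53q_A). Setting ∂π_A/∂q_A = 0: 246 - 2q_A - (q_C) = 0.
Cinder's first-order condition: 178 - 2q_C - (q_A) = 0.
Rearranging gives the reaction functions q_A = (246 - q_C)/2 and q_C = (178 - q_A)/2.
Substituting one into the other gives q_A = 314/3 and q_C = 110/3.
Total output Q = 424/3, so price P = 299 - 424/3 = 473/3.

157.67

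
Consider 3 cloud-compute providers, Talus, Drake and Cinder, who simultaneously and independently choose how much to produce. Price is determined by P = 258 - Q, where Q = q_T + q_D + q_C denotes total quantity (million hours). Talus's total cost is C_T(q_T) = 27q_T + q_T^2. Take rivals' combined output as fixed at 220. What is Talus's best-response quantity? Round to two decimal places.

2.75

With rivals' combined output fixed at 220, Talus's profit is π_T = (258 - 220 - q_T)q_T - (27q_T + q_T²) = (38 - q_T)q_T - (27q_T + q_T²).
∂π_T/∂q_T = 11 - 4q_T = 0, so q_T = 11/4.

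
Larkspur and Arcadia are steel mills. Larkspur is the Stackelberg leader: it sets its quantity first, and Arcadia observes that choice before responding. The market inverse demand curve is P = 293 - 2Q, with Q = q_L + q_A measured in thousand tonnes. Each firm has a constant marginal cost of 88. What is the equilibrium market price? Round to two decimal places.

The follower Arcadia best-responds to any q_L: π_A = (293 - 2Q)q_A - 88q_A.
∂π_A/∂q_A = 205 - 2q_L - 4q_A = 0 gives the reaction function q_A = (205 - 2q_L)/4.
The leader anticipates this reaction. Substituting into P = 293 - 2Q gives P = 381/2 - q_L, so π_L = (381/2 - q_L)q_L - 88q_L.
Leader FOC: 205/2 - 2q_L = 0, so q_L = 205/4.
Then q_A = (205 - 2·(205/4))/4 = 205/8.
Total output Q = 615/8, so price P = 293 - 2·(615/8) = 557/4.

139.25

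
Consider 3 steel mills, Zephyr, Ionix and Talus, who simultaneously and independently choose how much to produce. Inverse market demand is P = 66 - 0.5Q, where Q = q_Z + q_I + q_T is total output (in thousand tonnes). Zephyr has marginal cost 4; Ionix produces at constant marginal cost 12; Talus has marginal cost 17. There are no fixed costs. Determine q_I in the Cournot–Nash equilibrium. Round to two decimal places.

Zephyr's profit: π_Z = (66 - 0.5Q)q_Z - (4q_Z). Setting ∂π_Z/∂q_Z = 0: 62 - q_Z - (1/2)(q_I + q_T) = 0.
Ionix's profit: π_I = (66 - 0.5Q)q_I - (12q_I). Setting ∂π_I/∂q_I = 0: 54 - q_I - (1/2)(q_Z + q_T) = 0.
Talus's first-order condition: 49 - q_T - (1/2)(q_Z + q_I) = 0.
Adding the 3 conditions: 165 − Q − Q = 0, i.e. Q = 165/2.
Back-substituting: q_Z = (62 − 165/4)/(1/2) = 83/2, q_I = (54 − 165/4)/(1/2) = 51/2, q_T = (49 − 165/4)/(1/2) = 31/2.

25.50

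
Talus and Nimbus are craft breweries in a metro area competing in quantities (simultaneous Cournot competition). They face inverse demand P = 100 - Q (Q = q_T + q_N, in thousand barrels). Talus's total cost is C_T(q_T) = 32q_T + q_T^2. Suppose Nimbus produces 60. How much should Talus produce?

2

With the rival's output fixed at 60, Talus's profit is π_T = (100 - 60 - q_T)q_T - (32q_T + q_T²) = (40 - q_T)q_T - (32q_T + q_T²).
∂π_T/∂q_T = 8 - 4q_T = 0, so q_T = 2.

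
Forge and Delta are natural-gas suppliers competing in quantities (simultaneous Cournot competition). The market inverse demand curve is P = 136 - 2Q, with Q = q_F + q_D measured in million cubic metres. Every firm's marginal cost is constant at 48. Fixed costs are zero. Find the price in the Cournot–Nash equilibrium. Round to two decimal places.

77.33

A representative firm's profit is π_i = q_i(136 - 2Q) - 48q_i.
Setting ∂π_i/∂q_i = 0 with rivals' quantities fixed: 88 - 4q_i - 2q_j = 0.
By symmetry each firm produces the same amount; substituting q_j = q_i yields q_i = 88/6 = 44/3.
Total output Q = 88/3, so price P = 136 - 2·(88/3) = 232/3.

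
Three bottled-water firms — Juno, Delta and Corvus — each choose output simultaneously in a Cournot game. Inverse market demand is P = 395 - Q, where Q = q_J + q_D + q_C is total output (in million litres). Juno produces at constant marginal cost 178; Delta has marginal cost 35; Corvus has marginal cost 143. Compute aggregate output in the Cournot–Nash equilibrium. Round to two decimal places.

Juno's profit: π_J = (395 - Q)q_J - (178q_J). Setting ∂π_J/∂q_J = 0: 217 - 2q_J - (q_D + q_C) = 0.
Delta's first-order condition: 360 - 2q_D - (q_J + q_C) = 0.
Corvus's profit: π_C = (395 - Q)q_C - (143q_C). Setting ∂π_C/∂q_C = 0: 252 - 2q_C - (q_J + q_D) = 0.
Adding the 3 conditions: 829 − 2Q − 2Q = 0, i.e. Q = 829/4.
Back-substituting: q_J = (217 − 829/4) = 39/4, q_D = (360 − 829/4) = 611/4, q_C = (252 − 829/4) = 179/4.
Total output Q = 39/4 + 611/4 + 179/4 = 829/4.

207.25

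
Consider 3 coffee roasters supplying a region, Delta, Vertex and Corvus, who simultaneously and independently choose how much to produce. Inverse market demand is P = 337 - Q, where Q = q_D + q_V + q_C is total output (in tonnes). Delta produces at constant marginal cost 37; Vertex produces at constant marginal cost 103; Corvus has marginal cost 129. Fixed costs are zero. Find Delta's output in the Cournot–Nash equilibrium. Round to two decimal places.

114.50

Delta's profit: π_D = (337 - Q)q_D - (37q_D). Setting ∂π_D/∂q_D = 0: 300 - 2q_D - (q_V + q_C) = 0.
Vertex's profit: π_V = (337 - Q)q_V - (103q_V). Setting ∂π_V/∂q_V = 0: 234 - 2q_V - (q_D + q_C) = 0.
Corvus's first-order condition: 208 - 2q_C - (q_D + q_V) = 0.
Summing all 3 equations gives 742 − 4Q = 0, hence Q = 371/2.
Back-substituting: q_D = (300 − 371/2) = 229/2, q_V = (234 − 371/2) = 97/2, q_C = (208 − 371/2) = 45/2.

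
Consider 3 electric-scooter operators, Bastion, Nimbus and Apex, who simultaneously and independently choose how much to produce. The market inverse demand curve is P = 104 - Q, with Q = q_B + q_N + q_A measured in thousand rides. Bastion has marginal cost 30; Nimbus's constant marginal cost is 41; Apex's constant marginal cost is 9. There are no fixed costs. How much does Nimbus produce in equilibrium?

Bastion's profit: π_B = (104 - Q)q_B - (30q_B). Setting ∂π_B/∂q_B = 0: 74 - 2q_B - (q_N + q_A) = 0.
Nimbus's profit: π_N = (104 - Q)q_N - (41q_N). Setting ∂π_N/∂q_N = 0: 63 - 2q_N - (q_B + q_A) = 0.
Apex's profit: π_A = (104 - Q)q_A - (9q_A). Setting ∂π_A/∂q_A = 0: 95 - 2q_A - (q_B + q_N) = 0.
Adding the 3 conditions: 232 − 2Q − 2Q = 0, i.e. Q = 58.
Back-substituting: q_B = (74 − 58) = 16, q_N = (63 − 58) = 5, q_A = (95 − 58) = 37.

5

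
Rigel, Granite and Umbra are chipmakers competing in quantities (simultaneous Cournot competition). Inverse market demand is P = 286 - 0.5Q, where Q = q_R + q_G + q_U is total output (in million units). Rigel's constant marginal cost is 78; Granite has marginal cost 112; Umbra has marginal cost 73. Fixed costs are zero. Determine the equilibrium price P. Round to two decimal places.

Rigel's profit: π_R = (286 - 0.5Q)q_R - (78q_R). Setting ∂π_R/∂q_R = 0: 208 - q_R - (1/2)(q_G + q_U) = 0.
Granite's first-order condition: 174 - q_G - (1/2)(q_R + q_U) = 0.
Umbra's profit: π_U = (286 - 0.5Q)q_U - (73q_U). Setting ∂π_U/∂q_U = 0: 213 - q_U - (1/2)(q_R + q_G) = 0.
Adding the 3 conditions: 595 − Q − Q = 0, i.e. Q = 595/2.
Back-substituting: q_R = (208 − 595/4)/(1/2) = 237/2, q_G = (174 − 595/4)/(1/2) = 101/2, q_U = (213 − 595/4)/(1/2) = 257/2.
Total output Q = 595/2, so price P = 286 - (1/2)·(595/2) = 549/4.

137.25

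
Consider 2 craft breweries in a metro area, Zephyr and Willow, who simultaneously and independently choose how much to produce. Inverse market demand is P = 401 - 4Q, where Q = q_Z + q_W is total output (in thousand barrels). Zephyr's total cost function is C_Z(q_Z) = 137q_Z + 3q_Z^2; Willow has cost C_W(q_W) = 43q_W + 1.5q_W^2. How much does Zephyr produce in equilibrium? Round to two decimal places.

10.67

Zephyr's profit: π_Z = (401 - 4Q)q_Z - (137q_Z + 3q_Z²). Setting ∂π_Z/∂q_Z = 0: 264 - 14q_Z - 4(q_W) = 0.
Willow's profit: π_W = (401 - 4Q)q_W - (43q_W + (3/2)q_W²). Setting ∂π_W/∂q_W = 0: 358 - 11q_W - 4(q_Z) = 0.
So q_Z = (264 - 4q_W)/14 and q_W = (358 - 4q_Z)/11.
Substituting one into the other gives q_Z = 32/3 and q_W = 86/3.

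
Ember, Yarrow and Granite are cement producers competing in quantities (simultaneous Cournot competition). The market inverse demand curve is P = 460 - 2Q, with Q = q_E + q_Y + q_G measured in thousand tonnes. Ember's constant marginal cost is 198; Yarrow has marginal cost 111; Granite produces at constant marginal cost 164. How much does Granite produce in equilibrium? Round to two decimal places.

Ember's profit: π_E = (460 - 2Q)q_E - (198q_E). Setting ∂π_E/∂q_E = 0: 262 - 4q_E - 2(q_Y + q_G) = 0.
Yarrow's profit: π_Y = (460 - 2Q)q_Y - (111q_Y). Setting ∂π_Y/∂q_Y = 0: 349 - 4q_Y - 2(q_E + q_G) = 0.
Granite's first-order condition: 296 - 4q_G - 2(q_E + q_Y) = 0.
Adding the 3 conditions: 907 − 4Q − 4Q = 0, i.e. Q = 907/8.
Back-substituting: q_E = (262 − 907/4)/2 = 141/8, q_Y = (349 − 907/4)/2 = 489/8, q_G = (296 − 907/4)/2 = 277/8.

34.63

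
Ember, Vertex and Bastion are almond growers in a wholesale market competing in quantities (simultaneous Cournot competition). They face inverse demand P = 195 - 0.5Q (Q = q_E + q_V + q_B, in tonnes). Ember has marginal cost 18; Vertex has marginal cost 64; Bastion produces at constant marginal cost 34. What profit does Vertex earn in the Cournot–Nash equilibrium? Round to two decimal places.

Ember's profit: π_E = (195 - 0.5Q)q_E - (18q_E). Setting ∂π_E/∂q_E = 0: 177 - q_E - (1/2)(q_V + q_B) = 0.
Vertex's profit: π_V = (195 - 0.5Q)q_V - (64q_V). Setting ∂π_V/∂q_V = 0: 131 - q_V - (1/2)(q_E + q_B) = 0.
Bastion's profit: π_B = (195 - 0.5Q)q_B - (34q_B). Setting ∂π_B/∂q_B = 0: 161 - q_B - (1/2)(q_E + q_V) = 0.
Summing all 3 equations gives 469 − 2Q = 0, hence Q = 469/2.
Back-substituting: q_E = (177 − 469/4)/(1/2) = 239/2, q_V = (131 − 469/4)/(1/2) = 55/2, q_B = (161 − 469/4)/(1/2) = 175/2.
Price P = 195 - (1/2)·(469/2) = 311/4.
Vertex's profit: (311/4 - 64)·(55/2) = 378.1250.

378.13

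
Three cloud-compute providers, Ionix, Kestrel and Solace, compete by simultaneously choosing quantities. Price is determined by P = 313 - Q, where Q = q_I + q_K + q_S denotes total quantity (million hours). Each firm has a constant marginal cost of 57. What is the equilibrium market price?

121

Each firm earns π_i = (313 - Q)q_i - 57q_i.
Setting ∂π_i/∂q_i = 0 with rivals' quantities fixed: 256 - 2q_i - Σ_{j≠i} q_j = 0.
By symmetry each firm produces the same amount; substituting Σ_{j≠i} q_j = 2q_i yields q_i = 256/4 = 64.
Total output Q = 192, so price P = 313 - 192 = 121.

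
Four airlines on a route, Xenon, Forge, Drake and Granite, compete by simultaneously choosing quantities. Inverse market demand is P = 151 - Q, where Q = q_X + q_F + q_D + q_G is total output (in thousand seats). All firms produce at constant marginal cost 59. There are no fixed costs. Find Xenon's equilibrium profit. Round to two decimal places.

338.56

A representative firm's profit is π_i = q_i(151 - Q) - 59q_i.
Setting ∂π_i/∂q_i = 0 with rivals' quantities fixed: 92 - 2q_i - Σ_{j≠i} q_j = 0.
By symmetry each firm produces the same amount; substituting Σ_{j≠i} q_j = 3q_i yields q_i = 92/5.
Price P = 151 - 368/5 = 387/5.
Xenon's profit: (387/5 - 59)·(92/5) = 338.5600.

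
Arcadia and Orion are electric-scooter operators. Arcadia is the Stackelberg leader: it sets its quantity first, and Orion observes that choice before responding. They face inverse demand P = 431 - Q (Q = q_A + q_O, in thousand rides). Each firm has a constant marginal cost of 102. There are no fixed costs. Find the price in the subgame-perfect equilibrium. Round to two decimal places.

Solve by backward induction. Given q_A, the follower Orion maximises π_O = (431 - q_A - q_O)q_O - 102q_O.
∂π_O/∂q_O = 329 - q_A - 2q_O = 0 gives the reaction function q_O = (329 - q_A)/2.
Arcadia substitutes q_O(q_A) into its own profit: π_A = q_A(431 - q_A - (329 - q_A)/2) - 102q_A = (533/2 - (1/2)q_A)q_A - 102q_A.
Maximising: ∂π_A/∂q_A = 329/2 - q_A = 0, giving q_A = 329/2.
Then q_O = (329 - 329/2)/2 = 329/4.
Total output Q = 987/4, so price P = 431 - 987/4 = 737/4.

184.25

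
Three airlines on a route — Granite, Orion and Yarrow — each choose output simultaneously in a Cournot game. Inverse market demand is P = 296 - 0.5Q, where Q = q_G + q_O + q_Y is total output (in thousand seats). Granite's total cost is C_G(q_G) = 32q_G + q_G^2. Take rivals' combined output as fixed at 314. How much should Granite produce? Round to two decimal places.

With rivals' combined output fixed at 314, Granite's profit is π_G = (296 - (1/2)·314 - (1/2)q_G)q_G - (32q_G + q_G²) = (139 - (1/2)q_G)q_G - (32q_G + q_G²).
∂π_G/∂q_G = 107 - 3q_G = 0, so q_G = 107/3.

35.67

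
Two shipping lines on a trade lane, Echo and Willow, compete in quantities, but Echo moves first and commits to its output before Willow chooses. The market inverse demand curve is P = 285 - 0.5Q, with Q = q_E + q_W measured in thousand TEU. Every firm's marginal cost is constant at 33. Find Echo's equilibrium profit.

15876

The follower Willow best-responds to any q_E: π_W = (285 - 0.5Q)q_W - 33q_W.
Follower FOC: 252 - (1/2)q_E - q_W = 0, so q_W(q_E) = (252 - (1/2)q_E).
The leader anticipates this reaction. Substituting into P = 285 - 0.5Q gives P = 159 - (1/4)q_E, so π_E = (159 - (1/4)q_E)q_E - 33q_E.
Leader FOC: 126 - (1/2)q_E = 0, so q_E = 252.
Then q_W = (252 - (1/2)·252) = 126.
Price P = 285 - (1/2)·378 = 96.
Echo's profit: (96 - 33)·252 = 15876.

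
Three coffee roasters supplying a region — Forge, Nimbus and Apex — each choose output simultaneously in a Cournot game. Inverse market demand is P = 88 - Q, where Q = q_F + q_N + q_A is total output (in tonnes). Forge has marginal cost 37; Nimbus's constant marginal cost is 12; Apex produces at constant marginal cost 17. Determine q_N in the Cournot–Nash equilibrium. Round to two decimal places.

Forge's profit: π_F = (88 - Q)q_F - (37q_F). Setting ∂π_F/∂q_F = 0: 51 - 2q_F - (q_N + q_A) = 0.
Nimbus's profit: π_N = (88 - Q)q_N - (12q_N). Setting ∂π_N/∂q_N = 0: 76 - 2q_N - (q_F + q_A) = 0.
Apex's first-order condition: 71 - 2q_A - (q_F + q_N) = 0.
Summing all 3 equations gives 198 − 4Q = 0, hence Q = 99/2.
Back-substituting: q_F = (51 − 99/2) = 3/2, q_N = (76 − 99/2) = 53/2, q_A = (71 − 99/2) = 43/2.

26.50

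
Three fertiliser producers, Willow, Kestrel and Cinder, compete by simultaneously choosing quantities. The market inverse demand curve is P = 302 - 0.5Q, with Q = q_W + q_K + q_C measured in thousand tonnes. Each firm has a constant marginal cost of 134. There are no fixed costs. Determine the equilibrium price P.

A representative firm's profit is π_i = q_i(302 - 0.5Q) - 134q_i.
Setting ∂π_i/∂q_i = 0 with rivals' quantities fixed: 168 - q_i - (1/2)·Σ_{j≠i} q_j = 0.
By symmetry each firm produces the same amount; substituting Σ_{j≠i} q_j = 2q_i yields q_i = 168/2 = 84.
Total output Q = 252, so price P = 302 - (1/2)·252 = 176.

176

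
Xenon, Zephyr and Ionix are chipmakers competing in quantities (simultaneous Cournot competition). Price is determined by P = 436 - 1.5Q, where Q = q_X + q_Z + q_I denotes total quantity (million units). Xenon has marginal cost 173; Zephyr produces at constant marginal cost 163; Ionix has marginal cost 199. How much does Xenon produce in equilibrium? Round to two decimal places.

46.50

Xenon's profit: π_X = (436 - 1.5Q)q_X - (173q_X). Setting ∂π_X/∂q_X = 0: 263 - 3q_X - (3/2)(q_Z + q_I) = 0.
Zephyr's first-order condition: 273 - 3q_Z - (3/2)(q_X + q_I) = 0.
Ionix's profit: π_I = (436 - 1.5Q)q_I - (199q_I). Setting ∂π_I/∂q_I = 0: 237 - 3q_I - (3/2)(q_X + q_Z) = 0.
Summing all 3 equations gives 773 − 6Q = 0, hence Q = 773/6.
Back-substituting: q_X = (263 − 773/4)/(3/2) = 93/2, q_Z = (273 − 773/4)/(3/2) = 319/6, q_I = (237 − 773/4)/(3/2) = 175/6.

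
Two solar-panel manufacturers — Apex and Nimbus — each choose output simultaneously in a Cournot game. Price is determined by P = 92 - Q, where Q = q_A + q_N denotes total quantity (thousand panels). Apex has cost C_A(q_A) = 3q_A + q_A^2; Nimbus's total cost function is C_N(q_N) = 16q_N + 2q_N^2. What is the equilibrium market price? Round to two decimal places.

62.74

Apex's profit: π_A = (92 - Q)q_A - (3q_A + q_A²). Setting ∂π_A/∂q_A = 0: 89 - 4q_A - (q_N) = 0.
Nimbus's profit: π_N = (92 - Q)q_N - (16q_N + 2q_N²). Setting ∂π_N/∂q_N = 0: 76 - 6q_N - (q_A) = 0.
Rearranging gives the reaction functions q_A = (89 - q_N)/4 and q_N = (76 - q_A)/6.
Substituting one into the other gives q_A = 458/23 and q_N = 215/23.
Total output Q = 673/23, so price P = 92 - 673/23 = 1443/23.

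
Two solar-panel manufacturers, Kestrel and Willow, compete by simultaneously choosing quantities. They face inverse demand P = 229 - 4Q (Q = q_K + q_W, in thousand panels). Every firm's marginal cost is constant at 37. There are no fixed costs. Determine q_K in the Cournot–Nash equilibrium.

A representative firm's profit is π_i = q_i(229 - 4Q) - 37q_i.
Setting ∂π_i/∂q_i = 0 with rivals' quantities fixed: 192 - 8q_i - 4q_j = 0.
By symmetry each firm produces the same amount; substituting q_j = q_i yields q_i = 192/12 = 16.

16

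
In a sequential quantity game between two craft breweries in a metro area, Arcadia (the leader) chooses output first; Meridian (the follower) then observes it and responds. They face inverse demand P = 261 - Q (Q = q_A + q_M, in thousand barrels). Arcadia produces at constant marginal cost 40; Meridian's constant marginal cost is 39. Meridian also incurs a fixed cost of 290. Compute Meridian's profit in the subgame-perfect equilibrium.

2846

The follower Meridian best-responds to any q_A: π_M = (261 - Q)q_M - 39q_M.
∂π_M/∂q_M = 222 - q_A - 2q_M = 0 gives the reaction function q_M = (222 - q_A)/2.
The leader anticipates this reaction. Substituting into P = 261 - Q gives P = 150 - (1/2)q_A, so π_A = (150 - (1/2)q_A)q_A - 40q_A.
Leader FOC: 110 - q_A = 0, so q_A = 110.
Then q_M = (222 - 110)/2 = 56.
Price P = 261 - 166 = 95.
Meridian's profit: (95 - 39)·56 - 290 = 2846.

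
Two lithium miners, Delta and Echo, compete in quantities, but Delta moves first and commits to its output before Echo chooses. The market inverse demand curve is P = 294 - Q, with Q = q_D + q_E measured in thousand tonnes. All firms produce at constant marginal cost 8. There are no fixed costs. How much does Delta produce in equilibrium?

143

The follower Echo best-responds to any q_D: π_E = (294 - Q)q_E - 8q_E.
Setting the follower's marginal profit to zero, 286 - q_D - 2q_E = 0, i.e. q_E = (286 - q_D)/2.
Delta substitutes q_E(q_D) into its own profit: π_D = q_D(294 - q_D - (286 - q_D)/2) - 8q_D = (151 - (1/2)q_D)q_D - 8q_D.
Leader FOC: 143 - q_D = 0, so q_D = 143.
Then q_E = (286 - 143)/2 = 143/2.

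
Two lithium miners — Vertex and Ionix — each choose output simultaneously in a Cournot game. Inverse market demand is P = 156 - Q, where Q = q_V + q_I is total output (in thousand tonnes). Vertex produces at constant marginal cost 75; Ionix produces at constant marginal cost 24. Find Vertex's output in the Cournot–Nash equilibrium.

10

Vertex's profit: π_V = (156 - Q)q_V - (75q_V). Setting ∂π_V/∂q_V = 0: 81 - 2q_V - (q_I) = 0.
Ionix's first-order condition: 132 - 2q_I - (q_V) = 0.
Rearranging gives the reaction functions q_V = (81 - q_I)/2 and q_I = (132 - q_V)/2.
Solving the pair: q_V = 10, q_I = 61.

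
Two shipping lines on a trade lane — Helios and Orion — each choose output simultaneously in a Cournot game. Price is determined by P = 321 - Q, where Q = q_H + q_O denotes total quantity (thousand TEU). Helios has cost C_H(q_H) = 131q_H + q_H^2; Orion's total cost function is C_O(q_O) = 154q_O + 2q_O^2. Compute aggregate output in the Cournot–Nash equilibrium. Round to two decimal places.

Helios's profit: π_H = (321 - Q)q_H - (131q_H + q_H²). Setting ∂π_H/∂q_H = 0: 190 - 4q_H - (q_O) = 0.
Orion's profit: π_O = (321 - Q)q_O - (154q_O + 2q_O²). Setting ∂π_O/∂q_O = 0: 167 - 6q_O - (q_H) = 0.
Best responses: q_H = (190 - q_O)/4, q_O = (167 - q_H)/6.
Solving the pair: q_H = 973/23, q_O = 478/23.
Total output Q = 973/23 + 478/23 = 1451/23.

63.09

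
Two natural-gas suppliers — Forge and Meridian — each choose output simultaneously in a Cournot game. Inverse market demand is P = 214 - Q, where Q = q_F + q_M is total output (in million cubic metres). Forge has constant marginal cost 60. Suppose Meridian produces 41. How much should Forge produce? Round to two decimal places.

56.50

With the rival's output fixed at 41, Forge's profit is π_F = (214 - 41 - q_F)q_F - (60q_F) = (173 - q_F)q_F - (60q_F).
∂π_F/∂q_F = 113 - 2q_F = 0, so q_F = 113/2.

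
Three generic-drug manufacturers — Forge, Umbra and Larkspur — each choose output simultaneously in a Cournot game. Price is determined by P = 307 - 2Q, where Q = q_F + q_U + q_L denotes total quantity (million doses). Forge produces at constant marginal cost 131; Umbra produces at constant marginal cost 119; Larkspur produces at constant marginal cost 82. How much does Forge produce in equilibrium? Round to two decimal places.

Forge's profit: π_F = (307 - 2Q)q_F - (131q_F). Setting ∂π_F/∂q_F = 0: 176 - 4q_F - 2(q_U + q_L) = 0.
Umbra's profit: π_U = (307 - 2Q)q_U - (119q_U). Setting ∂π_U/∂q_U = 0: 188 - 4q_U - 2(q_F + q_L) = 0.
Larkspur's profit: π_L = (307 - 2Q)q_L - (82q_L). Setting ∂π_L/∂q_L = 0: 225 - 4q_L - 2(q_F + q_U) = 0.
Adding the 3 first-order conditions: 589 − 8Q = 0, so Q = 589/8.
Back-substituting: q_F = (176 − 589/4)/2 = 115/8, q_U = (188 − 589/4)/2 = 163/8, q_L = (225 − 589/4)/2 = 311/8.

14.38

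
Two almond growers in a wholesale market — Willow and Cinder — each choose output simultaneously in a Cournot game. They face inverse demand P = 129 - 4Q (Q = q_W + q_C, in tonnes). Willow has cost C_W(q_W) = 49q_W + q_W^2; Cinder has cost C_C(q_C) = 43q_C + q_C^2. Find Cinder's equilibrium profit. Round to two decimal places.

Willow's profit: π_W = (129 - 4Q)q_W - (49q_W + q_W²). Setting ∂π_W/∂q_W = 0: 80 - 10q_W - 4(q_C) = 0.
Cinder's first-order condition: 86 - 10q_C - 4(q_W) = 0.
So q_W = (80 - 4q_C)/10 and q_C = (86 - 4q_W)/10.
Solving the pair: q_W = 38/7, q_C = 45/7.
Price P = 129 - 4·(83/7) = 571/7.
Cinder's profit: (571/7)·(45/7) - 43·(45/7) - (45/7)² = 206.6327.

206.63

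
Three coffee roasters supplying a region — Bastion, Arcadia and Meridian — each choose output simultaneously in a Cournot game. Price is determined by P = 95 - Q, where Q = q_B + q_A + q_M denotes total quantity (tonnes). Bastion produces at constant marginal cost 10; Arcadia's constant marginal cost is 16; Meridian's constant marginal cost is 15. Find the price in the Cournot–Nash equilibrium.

Bastion's profit: π_B = (95 - Q)q_B - (10q_B). Setting ∂π_B/∂q_B = 0: 85 - 2q_B - (q_A + q_M) = 0.
Arcadia's first-order condition: 79 - 2q_A - (q_B + q_M) = 0.
Meridian's first-order condition: 80 - 2q_M - (q_B + q_A) = 0.
Adding the 3 conditions: 244 − 2Q − 2Q = 0, i.e. Q = 61.
Back-substituting: q_B = (85 − 61) = 24, q_A = (79 − 61) = 18, q_M = (80 − 61) = 19.
Total output Q = 61, so price P = 95 - 61 = 34.

34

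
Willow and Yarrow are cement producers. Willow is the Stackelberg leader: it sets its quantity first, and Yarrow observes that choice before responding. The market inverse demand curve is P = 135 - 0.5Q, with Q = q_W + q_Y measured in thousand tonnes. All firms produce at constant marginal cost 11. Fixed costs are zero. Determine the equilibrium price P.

The follower Yarrow best-responds to any q_W: π_Y = (135 - 0.5Q)q_Y - 11q_Y.
Follower FOC: 124 - (1/2)q_W - q_Y = 0, so q_Y(q_W) = (124 - (1/2)q_W).
The leader anticipates this reaction. Substituting into P = 135 - 0.5Q gives P = 73 - (1/4)q_W, so π_W = (73 - (1/4)q_W)q_W - 11q_W.
Leader FOC: 62 - (1/2)q_W = 0, so q_W = 124.
Then q_Y = (124 - (1/2)·124) = 62.
Total output Q = 186, so price P = 135 - (1/2)·186 = 42.

42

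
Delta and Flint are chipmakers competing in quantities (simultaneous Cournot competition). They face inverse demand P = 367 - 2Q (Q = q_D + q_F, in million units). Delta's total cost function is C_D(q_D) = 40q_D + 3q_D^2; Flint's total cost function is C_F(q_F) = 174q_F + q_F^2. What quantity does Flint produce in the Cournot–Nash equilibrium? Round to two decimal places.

22.79

Delta's profit: π_D = (367 - 2Q)q_D - (40q_D + 3q_D²). Setting ∂π_D/∂q_D = 0: 327 - 10q_D - 2(q_F) = 0.
Flint's first-order condition: 193 - 6q_F - 2(q_D) = 0.
Best responses: q_D = (327 - 2q_F)/10, q_F = (193 - 2q_D)/6.
Substituting one into the other gives q_D = 197/7 and q_F = 319/14.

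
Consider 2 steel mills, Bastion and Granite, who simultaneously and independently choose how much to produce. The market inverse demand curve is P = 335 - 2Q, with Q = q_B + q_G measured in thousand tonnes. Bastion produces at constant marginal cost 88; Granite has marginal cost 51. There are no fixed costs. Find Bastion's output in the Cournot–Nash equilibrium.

35

Bastion's profit: π_B = (335 - 2Q)q_B - (88q_B). Setting ∂π_B/∂q_B = 0: 247 - 4q_B - 2(q_G) = 0.
Granite's first-order condition: 284 - 4q_G - 2(q_B) = 0.
So q_B = (247 - 2q_G)/4 and q_G = (284 - 2q_B)/4.
Solving the pair: q_B = 35, q_G = 107/2.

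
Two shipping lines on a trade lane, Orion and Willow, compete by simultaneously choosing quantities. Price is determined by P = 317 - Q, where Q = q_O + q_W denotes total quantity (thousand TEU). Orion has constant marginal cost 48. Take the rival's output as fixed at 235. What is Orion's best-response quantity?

With the rival's output fixed at 235, Orion's profit is π_O = (317 - 235 - q_O)q_O - (48q_O) = (82 - q_O)q_O - (48q_O).
∂π_O/∂q_O = 34 - 2q_O = 0, so q_O = 17.

17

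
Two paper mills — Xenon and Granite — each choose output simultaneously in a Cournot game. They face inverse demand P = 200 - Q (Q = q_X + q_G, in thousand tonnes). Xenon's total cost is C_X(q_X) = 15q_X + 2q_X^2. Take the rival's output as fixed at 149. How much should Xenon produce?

With the rival's output fixed at 149, Xenon's profit is π_X = (200 - 149 - q_X)q_X - (15q_X + 2q_X²) = (51 - q_X)q_X - (15q_X + 2q_X²).
∂π_X/∂q_X = 36 - 6q_X = 0, so q_X = 6.

6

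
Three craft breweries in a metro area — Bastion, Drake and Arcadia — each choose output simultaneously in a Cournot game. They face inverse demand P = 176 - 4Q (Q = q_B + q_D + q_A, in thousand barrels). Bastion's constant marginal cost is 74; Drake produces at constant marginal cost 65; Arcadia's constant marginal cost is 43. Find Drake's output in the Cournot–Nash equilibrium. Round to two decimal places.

6.13

Bastion's profit: π_B = (176 - 4Q)q_B - (74q_B). Setting ∂π_B/∂q_B = 0: 102 - 8q_B - 4(q_D + q_A) = 0.
Drake's first-order condition: 111 - 8q_D - 4(q_B + q_A) = 0.
Arcadia's first-order condition: 133 - 8q_A - 4(q_B + q_D) = 0.
Adding the 3 first-order conditions: 346 − 16Q = 0, so Q = 173/8.
Back-substituting: q_B = (102 − 173/2)/4 = 31/8, q_D = (111 − 173/2)/4 = 49/8, q_A = (133 − 173/2)/4 = 93/8.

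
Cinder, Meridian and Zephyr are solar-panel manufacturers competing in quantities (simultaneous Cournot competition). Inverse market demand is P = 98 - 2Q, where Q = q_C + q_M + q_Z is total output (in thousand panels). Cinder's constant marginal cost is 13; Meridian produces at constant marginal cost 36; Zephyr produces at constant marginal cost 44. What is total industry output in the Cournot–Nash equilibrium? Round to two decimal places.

25.13

Cinder's profit: π_C = (98 - 2Q)q_C - (13q_C). Setting ∂π_C/∂q_C = 0: 85 - 4q_C - 2(q_M + q_Z) = 0.
Meridian's profit: π_M = (98 - 2Q)q_M - (36q_M). Setting ∂π_M/∂q_M = 0: 62 - 4q_M - 2(q_C + q_Z) = 0.
Zephyr's first-order condition: 54 - 4q_Z - 2(q_C + q_M) = 0.
Adding the 3 first-order conditions: 201 − 8Q = 0, so Q = 201/8.
Back-substituting: q_C = (85 − 201/4)/2 = 139/8, q_M = (62 − 201/4)/2 = 47/8, q_Z = (54 − 201/4)/2 = 15/8.
Total output Q = 139/8 + 47/8 + 15/8 = 201/8.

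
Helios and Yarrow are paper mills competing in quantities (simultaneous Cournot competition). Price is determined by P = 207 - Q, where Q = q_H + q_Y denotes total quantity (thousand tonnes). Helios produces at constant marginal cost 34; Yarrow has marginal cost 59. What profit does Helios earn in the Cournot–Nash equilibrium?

4356

Helios's profit: π_H = (207 - Q)q_H - (34q_H). Setting ∂π_H/∂q_H = 0: 173 - 2q_H - (q_Y) = 0.
Yarrow's first-order condition: 148 - 2q_Y - (q_H) = 0.
So q_H = (173 - q_Y)/2 and q_Y = (148 - q_H)/2.
Substituting one into the other gives q_H = 66 and q_Y = 41.
Price P = 207 - 107 = 100.
Helios's profit: (100 - 34)·66 = 4356.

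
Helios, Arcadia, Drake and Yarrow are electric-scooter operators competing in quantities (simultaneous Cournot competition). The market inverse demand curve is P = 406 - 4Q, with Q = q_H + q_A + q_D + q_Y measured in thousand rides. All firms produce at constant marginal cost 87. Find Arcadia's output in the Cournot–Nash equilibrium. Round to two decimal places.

15.95

A representative firm's profit is π_i = q_i(406 - 4Q) - 87q_i.
First-order condition (treating rivals' output as given): 319 - 8q_i - 4·Σ_{j≠i} q_j = 0.
With identical firms every q_j equals q_i, so Σ_{j≠i} q_j = 3q_i and 319 = 20q_i, giving q_i = 319/20.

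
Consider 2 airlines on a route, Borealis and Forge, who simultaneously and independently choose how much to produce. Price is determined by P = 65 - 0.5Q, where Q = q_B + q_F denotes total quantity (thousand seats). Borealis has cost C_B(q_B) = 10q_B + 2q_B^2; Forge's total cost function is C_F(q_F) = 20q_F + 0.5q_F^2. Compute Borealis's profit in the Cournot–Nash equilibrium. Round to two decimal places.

Borealis's profit: π_B = (65 - 0.5Q)q_B - (10q_B + 2q_B²). Setting ∂π_B/∂q_B = 0: 55 - 5q_B - (1/2)(q_F) = 0.
Forge's profit: π_F = (65 - 0.5Q)q_F - (20q_F + (1/2)q_F²). Setting ∂π_F/∂q_F = 0: 45 - 2q_F - (1/2)(q_B) = 0.
So q_B = (55 - (1/2)q_F)/5 and q_F = (45 - (1/2)q_B)/2.
Substituting one into the other gives q_B = 350/39 and q_F = 790/39.
Price P = 65 - (1/2)·(380/13) = 655/13.
Borealis's profit: (655/13)·(350/39) - 10·(350/39) - 2(350/39)² = 201.3478.

201.35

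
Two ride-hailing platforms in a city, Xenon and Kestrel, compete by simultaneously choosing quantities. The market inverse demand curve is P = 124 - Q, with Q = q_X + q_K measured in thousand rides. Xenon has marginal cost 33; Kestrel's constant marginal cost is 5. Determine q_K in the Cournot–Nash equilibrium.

Xenon's profit: π_X = (124 - Q)q_X - (33q_X). Setting ∂π_X/∂q_X = 0: 91 - 2q_X - (q_K) = 0.
Kestrel's first-order condition: 119 - 2q_K - (q_X) = 0.
Rearranging gives the reaction functions q_X = (91 - q_K)/2 and q_K = (119 - q_X)/2.
Substituting one into the other gives q_X = 21 and q_K = 49.

49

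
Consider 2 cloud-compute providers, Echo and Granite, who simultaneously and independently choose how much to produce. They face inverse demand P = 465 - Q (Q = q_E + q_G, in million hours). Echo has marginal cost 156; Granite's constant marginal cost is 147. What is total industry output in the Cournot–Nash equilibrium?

209

Echo's profit: π_E = (465 - Q)q_E - (156q_E). Setting ∂π_E/∂q_E = 0: 309 - 2q_E - (q_G) = 0.
Granite's first-order condition: 318 - 2q_G - (q_E) = 0.
Rearranging gives the reaction functions q_E = (309 - q_G)/2 and q_G = (318 - q_E)/2.
Solving the pair: q_E = 100, q_G = 109.
Total output Q = 100 + 109 = 209.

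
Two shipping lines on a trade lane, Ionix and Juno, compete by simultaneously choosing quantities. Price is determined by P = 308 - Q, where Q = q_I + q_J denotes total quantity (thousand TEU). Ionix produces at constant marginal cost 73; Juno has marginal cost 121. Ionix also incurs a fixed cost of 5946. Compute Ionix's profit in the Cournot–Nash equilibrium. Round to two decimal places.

Ionix's profit: π_I = (308 - Q)q_I - (73q_I). Setting ∂π_I/∂q_I = 0: 235 - 2q_I - (q_J) = 0.
Juno's profit: π_J = (308 - Q)q_J - (121q_J). Setting ∂π_J/∂q_J = 0: 187 - 2q_J - (q_I) = 0.
Rearranging gives the reaction functions q_I = (235 - q_J)/2 and q_J = (187 - q_I)/2.
Solving the pair: q_I = 283/3, q_J = 139/3.
Price P = 308 - 422/3 = 502/3.
Ionix's profit: (502/3 - 73)·(283/3) - 5946 = 2952.7778.

2952.78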